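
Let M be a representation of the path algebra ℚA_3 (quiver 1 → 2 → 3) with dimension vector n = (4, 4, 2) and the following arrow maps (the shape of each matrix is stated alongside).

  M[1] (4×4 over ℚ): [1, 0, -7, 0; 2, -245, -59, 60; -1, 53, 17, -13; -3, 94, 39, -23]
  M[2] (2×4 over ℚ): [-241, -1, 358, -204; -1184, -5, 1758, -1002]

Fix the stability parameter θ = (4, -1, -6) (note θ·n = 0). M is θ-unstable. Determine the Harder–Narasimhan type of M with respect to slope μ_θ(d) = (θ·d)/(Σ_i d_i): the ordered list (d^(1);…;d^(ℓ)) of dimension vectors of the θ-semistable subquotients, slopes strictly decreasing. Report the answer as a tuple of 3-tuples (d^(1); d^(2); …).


Barcode: M ≅ I[1,2]^2, I[1,3]^2. HN layers by μ_θ (2 steps, strictly decreasing):
  μ^(1)=3/2; μ^(2)=-1

((2, 2, 0); (2, 2, 2))


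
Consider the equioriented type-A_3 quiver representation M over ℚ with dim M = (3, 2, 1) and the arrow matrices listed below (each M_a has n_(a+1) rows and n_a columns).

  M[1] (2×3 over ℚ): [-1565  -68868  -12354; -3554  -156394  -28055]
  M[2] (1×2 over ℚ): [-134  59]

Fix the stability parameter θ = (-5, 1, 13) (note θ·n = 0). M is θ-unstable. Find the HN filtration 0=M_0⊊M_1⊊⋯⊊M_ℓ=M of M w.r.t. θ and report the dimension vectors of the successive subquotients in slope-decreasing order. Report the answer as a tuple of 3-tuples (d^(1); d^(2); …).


Interval decomposition of M: I[1,1], I[1,2], I[1,3].
HN type (ℓ=3): μ^(1)=13; μ^(2)=1; μ^(3)=-5

((0, 0, 1); (0, 2, 0); (3, 0, 0))


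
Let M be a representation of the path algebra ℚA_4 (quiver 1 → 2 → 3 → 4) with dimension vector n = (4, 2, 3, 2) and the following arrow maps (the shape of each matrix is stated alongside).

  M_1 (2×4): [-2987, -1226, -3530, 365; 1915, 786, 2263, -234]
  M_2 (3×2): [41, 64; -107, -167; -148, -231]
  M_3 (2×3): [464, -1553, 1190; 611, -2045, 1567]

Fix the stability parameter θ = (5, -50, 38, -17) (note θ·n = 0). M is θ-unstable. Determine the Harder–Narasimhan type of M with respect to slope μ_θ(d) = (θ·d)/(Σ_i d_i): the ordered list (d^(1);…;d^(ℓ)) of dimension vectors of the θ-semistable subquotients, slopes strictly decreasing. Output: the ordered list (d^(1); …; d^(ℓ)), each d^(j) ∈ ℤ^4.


Interval decomposition of M: I[1,1]^2, I[1,3], I[1,4], I[3,4].
HN type (ℓ=4): μ^(1)=38; μ^(2)=21/2; μ^(3)=5; μ^(4)=-45/2

((0, 0, 1, 0); (0, 0, 2, 2); (2, 0, 0, 0); (2, 2, 0, 0))


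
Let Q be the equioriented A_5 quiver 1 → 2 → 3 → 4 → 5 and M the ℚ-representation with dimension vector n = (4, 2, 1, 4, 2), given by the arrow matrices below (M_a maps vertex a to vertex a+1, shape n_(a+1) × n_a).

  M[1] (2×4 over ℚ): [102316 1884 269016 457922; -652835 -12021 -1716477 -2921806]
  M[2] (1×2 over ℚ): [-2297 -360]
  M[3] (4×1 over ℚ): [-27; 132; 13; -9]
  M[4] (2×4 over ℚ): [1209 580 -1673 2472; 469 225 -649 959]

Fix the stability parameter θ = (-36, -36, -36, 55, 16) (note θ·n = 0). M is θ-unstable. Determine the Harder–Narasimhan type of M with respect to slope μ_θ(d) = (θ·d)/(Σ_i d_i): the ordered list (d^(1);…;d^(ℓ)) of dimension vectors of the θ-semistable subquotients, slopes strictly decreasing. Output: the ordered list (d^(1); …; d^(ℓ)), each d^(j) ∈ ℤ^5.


Via rank(M_{q-1}∘⋯∘M_p): M ≅ I[1,1]^2, I[1,2], I[1,5], I[4,4]^2, I[4,5].
μ_θ-semistable layers: μ^(1)=55; μ^(2)=71/2; μ^(3)=-36

((0, 0, 0, 2, 0); (0, 0, 0, 2, 2); (4, 2, 1, 0, 0))


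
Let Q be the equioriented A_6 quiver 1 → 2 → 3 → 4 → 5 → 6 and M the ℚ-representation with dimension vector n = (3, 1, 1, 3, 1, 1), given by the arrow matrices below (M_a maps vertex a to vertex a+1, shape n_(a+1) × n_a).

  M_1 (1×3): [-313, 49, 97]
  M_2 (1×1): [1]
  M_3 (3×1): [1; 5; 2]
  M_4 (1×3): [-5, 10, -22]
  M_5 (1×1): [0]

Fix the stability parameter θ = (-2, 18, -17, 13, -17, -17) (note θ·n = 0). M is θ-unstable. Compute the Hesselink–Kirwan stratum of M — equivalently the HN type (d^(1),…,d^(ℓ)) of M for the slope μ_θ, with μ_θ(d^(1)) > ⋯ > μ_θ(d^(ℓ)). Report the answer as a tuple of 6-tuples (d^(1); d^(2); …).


Interval decomposition of M: I[1,1]^2, I[1,5], I[4,4]^2, I[6,6].
HN type (ℓ=4): μ^(1)=13; μ^(2)=-3/4; μ^(3)=-2; μ^(4)=-17

((0, 0, 0, 2, 0, 0); (0, 1, 1, 1, 1, 0); (3, 0, 0, 0, 0, 0); (0, 0, 0, 0, 0, 1))


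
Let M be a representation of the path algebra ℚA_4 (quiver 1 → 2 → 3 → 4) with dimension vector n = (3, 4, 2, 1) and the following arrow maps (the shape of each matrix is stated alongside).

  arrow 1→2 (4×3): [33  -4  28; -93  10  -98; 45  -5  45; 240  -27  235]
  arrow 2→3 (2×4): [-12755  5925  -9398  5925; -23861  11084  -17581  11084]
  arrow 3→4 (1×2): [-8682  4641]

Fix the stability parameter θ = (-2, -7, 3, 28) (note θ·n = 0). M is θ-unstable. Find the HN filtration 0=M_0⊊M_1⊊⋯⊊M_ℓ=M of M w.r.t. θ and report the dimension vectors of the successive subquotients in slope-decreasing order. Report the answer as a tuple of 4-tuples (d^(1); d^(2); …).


Interval decomposition of M: I[1,1], I[1,2], I[1,4], I[2,2], I[2,3].
HN type (ℓ=5): μ^(1)=28; μ^(2)=3; μ^(3)=-2; μ^(4)=-9/2; μ^(5)=-7

((0, 0, 0, 1); (0, 0, 2, 0); (1, 0, 0, 0); (2, 2, 0, 0); (0, 2, 0, 0))


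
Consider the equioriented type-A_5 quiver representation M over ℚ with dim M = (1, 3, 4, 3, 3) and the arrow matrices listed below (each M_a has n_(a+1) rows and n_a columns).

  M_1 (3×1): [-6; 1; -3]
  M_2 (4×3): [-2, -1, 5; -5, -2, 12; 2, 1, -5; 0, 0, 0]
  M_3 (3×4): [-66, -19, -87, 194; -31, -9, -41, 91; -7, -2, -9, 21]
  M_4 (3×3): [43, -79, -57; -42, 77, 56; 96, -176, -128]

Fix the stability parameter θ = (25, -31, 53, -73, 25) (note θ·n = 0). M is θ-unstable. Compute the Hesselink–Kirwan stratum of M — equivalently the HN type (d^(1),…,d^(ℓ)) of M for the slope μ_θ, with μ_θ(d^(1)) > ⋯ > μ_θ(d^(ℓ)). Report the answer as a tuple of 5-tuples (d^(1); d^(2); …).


Barcode: M ≅ I[1,5], I[2,2], I[2,5], I[3,3], I[3,4], I[5,5]. HN layers by μ_θ (5 steps, strictly decreasing):
  μ^(1)=53; μ^(2)=25; μ^(3)=-13/2; μ^(4)=-10; μ^(5)=-31

((0, 0, 1, 0, 0); (0, 0, 0, 0, 3); (1, 1, 1, 1, 0); (0, 0, 2, 2, 0); (0, 2, 0, 0, 0))


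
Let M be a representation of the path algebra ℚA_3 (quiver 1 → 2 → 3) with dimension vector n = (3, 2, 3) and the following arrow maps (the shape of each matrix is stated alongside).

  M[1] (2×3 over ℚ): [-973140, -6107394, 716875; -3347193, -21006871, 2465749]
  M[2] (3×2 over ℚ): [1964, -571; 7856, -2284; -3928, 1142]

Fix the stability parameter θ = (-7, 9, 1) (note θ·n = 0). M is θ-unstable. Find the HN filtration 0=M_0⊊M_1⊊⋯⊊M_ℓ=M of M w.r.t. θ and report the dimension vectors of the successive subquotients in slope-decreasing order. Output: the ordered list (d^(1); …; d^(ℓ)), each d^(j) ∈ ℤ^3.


Interval decomposition of M: I[1,1], I[1,2], I[1,3], I[3,3]^2.
HN type (ℓ=4): μ^(1)=9; μ^(2)=5; μ^(3)=1; μ^(4)=-7

((0, 1, 0); (0, 1, 1); (0, 0, 2); (3, 0, 0))


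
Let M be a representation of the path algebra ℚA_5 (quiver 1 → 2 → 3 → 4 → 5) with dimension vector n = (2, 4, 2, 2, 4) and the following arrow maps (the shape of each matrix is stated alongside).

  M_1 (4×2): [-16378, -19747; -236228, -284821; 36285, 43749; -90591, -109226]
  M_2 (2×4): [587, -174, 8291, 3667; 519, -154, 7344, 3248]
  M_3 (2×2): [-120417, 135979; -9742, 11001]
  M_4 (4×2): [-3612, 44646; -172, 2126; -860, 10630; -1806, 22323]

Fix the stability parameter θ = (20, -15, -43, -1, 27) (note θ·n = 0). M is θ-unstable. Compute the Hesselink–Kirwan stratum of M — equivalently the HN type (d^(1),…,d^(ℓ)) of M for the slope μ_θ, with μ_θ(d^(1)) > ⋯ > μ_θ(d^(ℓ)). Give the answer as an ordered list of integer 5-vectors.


Interval decomposition of M: I[1,4], I[1,5], I[2,2]^2, I[5,5]^3.
HN type (ℓ=4): μ^(1)=27; μ^(2)=-1; μ^(3)=-38/3; μ^(4)=-15

((0, 0, 0, 0, 4); (0, 0, 0, 2, 0); (2, 2, 2, 0, 0); (0, 2, 0, 0, 0))


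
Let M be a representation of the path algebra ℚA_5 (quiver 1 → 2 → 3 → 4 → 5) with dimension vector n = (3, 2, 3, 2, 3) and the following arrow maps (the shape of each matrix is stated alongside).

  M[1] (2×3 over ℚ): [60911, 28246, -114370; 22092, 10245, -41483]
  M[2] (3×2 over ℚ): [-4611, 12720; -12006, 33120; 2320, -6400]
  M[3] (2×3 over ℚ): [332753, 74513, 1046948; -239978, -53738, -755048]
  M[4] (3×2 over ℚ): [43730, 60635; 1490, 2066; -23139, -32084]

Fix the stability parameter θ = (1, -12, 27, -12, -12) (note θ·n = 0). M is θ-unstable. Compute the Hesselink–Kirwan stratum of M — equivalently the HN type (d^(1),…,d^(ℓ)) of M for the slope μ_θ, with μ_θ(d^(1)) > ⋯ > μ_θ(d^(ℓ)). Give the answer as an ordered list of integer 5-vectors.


Barcode: M ≅ I[1,1], I[1,2], I[1,5], I[3,3]^2, I[4,5], I[5,5]. HN layers by μ_θ (4 steps, strictly decreasing):
  μ^(1)=27; μ^(2)=1; μ^(3)=-11/2; μ^(4)=-12

((0, 0, 2, 0, 0); (1, 0, 1, 1, 1); (2, 2, 0, 0, 0); (0, 0, 0, 1, 2))


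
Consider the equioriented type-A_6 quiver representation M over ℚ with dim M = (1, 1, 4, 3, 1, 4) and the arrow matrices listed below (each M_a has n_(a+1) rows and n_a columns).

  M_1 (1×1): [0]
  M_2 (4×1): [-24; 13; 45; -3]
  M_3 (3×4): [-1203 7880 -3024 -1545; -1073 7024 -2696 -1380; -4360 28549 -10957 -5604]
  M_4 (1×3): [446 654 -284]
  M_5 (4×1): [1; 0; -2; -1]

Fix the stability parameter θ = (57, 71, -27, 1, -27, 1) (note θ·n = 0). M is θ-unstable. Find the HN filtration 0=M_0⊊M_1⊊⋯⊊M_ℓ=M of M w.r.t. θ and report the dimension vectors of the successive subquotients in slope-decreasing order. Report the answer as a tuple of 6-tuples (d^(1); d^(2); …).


Barcode: M ≅ I[1,1], I[2,6], I[3,3], I[3,4]^2, I[6,6]^3. HN layers by μ_θ (4 steps, strictly decreasing):
  μ^(1)=57; μ^(2)=19/5; μ^(3)=1; μ^(4)=-27

((1, 0, 0, 0, 0, 0); (0, 1, 1, 1, 1, 1); (0, 0, 0, 2, 0, 3); (0, 0, 3, 0, 0, 0))


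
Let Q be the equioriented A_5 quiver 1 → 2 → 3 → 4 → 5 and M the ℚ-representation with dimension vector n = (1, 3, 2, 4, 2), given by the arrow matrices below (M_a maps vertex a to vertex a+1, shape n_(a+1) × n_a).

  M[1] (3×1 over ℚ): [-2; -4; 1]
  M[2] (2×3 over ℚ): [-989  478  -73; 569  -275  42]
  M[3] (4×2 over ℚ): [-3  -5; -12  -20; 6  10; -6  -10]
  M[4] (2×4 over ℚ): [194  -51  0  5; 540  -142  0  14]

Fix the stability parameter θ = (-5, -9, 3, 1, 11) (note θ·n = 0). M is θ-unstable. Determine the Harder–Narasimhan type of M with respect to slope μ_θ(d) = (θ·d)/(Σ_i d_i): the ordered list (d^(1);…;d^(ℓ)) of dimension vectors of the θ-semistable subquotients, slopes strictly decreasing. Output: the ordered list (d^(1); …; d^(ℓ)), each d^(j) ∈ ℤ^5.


Via rank(M_{q-1}∘⋯∘M_p): M ≅ I[1,4], I[2,2], I[2,3], I[4,4], I[4,5]^2.
μ_θ-semistable layers: μ^(1)=11; μ^(2)=3; μ^(3)=2; μ^(4)=1; μ^(5)=-7; μ^(6)=-9

((0, 0, 0, 0, 2); (0, 0, 1, 0, 0); (0, 0, 1, 1, 0); (0, 0, 0, 3, 0); (1, 1, 0, 0, 0); (0, 2, 0, 0, 0))


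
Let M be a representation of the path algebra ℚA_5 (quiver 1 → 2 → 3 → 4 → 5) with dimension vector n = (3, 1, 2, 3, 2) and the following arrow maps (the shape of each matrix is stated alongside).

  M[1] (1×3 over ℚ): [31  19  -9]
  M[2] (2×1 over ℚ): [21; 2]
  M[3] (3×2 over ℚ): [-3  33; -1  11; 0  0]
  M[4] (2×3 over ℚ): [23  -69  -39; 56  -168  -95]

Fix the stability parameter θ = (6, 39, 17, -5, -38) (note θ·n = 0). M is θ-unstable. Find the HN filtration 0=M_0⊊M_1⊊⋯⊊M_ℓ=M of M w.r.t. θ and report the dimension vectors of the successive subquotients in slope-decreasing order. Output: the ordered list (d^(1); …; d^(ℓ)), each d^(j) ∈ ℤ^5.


Via rank(M_{q-1}∘⋯∘M_p): M ≅ I[1,1]^2, I[1,4], I[3,3], I[4,5]^2.
μ_θ-semistable layers: μ^(1)=17; μ^(2)=6; μ^(3)=-43/2

((0, 1, 2, 1, 0); (3, 0, 0, 0, 0); (0, 0, 0, 2, 2))


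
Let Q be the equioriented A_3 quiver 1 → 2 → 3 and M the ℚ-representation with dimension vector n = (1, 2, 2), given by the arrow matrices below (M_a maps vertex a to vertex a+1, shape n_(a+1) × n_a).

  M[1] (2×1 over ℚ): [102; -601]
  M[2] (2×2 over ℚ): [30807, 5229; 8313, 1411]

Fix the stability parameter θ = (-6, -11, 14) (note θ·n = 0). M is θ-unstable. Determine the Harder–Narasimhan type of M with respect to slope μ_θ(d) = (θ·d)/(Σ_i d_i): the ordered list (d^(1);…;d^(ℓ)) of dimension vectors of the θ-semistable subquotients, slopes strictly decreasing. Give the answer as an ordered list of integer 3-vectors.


Via rank(M_{q-1}∘⋯∘M_p): M ≅ I[1,3], I[2,2], I[3,3].
μ_θ-semistable layers: μ^(1)=14; μ^(2)=-17/2; μ^(3)=-11

((0, 0, 2); (1, 1, 0); (0, 1, 0))


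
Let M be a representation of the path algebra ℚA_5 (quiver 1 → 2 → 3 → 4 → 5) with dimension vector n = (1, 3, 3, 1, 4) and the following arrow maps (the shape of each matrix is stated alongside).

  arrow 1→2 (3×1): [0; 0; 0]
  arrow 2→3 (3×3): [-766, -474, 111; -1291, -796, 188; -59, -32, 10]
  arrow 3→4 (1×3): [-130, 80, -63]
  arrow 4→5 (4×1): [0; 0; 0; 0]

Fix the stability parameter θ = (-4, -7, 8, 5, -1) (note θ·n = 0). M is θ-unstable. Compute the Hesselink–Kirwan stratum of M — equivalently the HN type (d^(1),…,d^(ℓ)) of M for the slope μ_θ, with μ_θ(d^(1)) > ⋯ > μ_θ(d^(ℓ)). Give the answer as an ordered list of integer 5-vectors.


Barcode: M ≅ I[1,1], I[2,2], I[2,3], I[2,4], I[3,3], I[5,5]^4. HN layers by μ_θ (5 steps, strictly decreasing):
  μ^(1)=8; μ^(2)=13/2; μ^(3)=-1; μ^(4)=-4; μ^(5)=-7

((0, 0, 2, 0, 0); (0, 0, 1, 1, 0); (0, 0, 0, 0, 4); (1, 0, 0, 0, 0); (0, 3, 0, 0, 0))


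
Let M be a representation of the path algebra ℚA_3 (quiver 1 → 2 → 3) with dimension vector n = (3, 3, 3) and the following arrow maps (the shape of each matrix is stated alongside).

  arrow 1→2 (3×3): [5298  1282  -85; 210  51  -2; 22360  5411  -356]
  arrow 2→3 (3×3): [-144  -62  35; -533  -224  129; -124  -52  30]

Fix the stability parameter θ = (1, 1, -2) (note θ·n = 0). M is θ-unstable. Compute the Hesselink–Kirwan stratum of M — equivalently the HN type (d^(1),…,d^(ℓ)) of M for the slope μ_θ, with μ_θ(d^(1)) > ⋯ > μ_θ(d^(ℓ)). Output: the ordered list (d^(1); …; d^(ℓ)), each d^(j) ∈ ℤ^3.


Barcode: M ≅ I[1,2], I[1,3]^2, I[3,3]. HN layers by μ_θ (3 steps, strictly decreasing):
  μ^(1)=1; μ^(2)=0; μ^(3)=-2

((1, 1, 0); (2, 2, 2); (0, 0, 1))


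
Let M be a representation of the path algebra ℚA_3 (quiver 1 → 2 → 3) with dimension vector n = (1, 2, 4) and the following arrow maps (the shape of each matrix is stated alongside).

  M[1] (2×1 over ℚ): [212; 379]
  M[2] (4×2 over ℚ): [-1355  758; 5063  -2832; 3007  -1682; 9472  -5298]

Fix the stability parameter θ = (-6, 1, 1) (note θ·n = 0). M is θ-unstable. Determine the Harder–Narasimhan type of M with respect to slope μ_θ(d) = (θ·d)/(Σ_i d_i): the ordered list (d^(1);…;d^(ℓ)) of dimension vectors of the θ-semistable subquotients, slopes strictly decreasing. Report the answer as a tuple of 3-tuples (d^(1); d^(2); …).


Barcode: M ≅ I[1,3], I[2,3], I[3,3]^2. HN layers by μ_θ (2 steps, strictly decreasing):
  μ^(1)=1; μ^(2)=-6

((0, 2, 4); (1, 0, 0))


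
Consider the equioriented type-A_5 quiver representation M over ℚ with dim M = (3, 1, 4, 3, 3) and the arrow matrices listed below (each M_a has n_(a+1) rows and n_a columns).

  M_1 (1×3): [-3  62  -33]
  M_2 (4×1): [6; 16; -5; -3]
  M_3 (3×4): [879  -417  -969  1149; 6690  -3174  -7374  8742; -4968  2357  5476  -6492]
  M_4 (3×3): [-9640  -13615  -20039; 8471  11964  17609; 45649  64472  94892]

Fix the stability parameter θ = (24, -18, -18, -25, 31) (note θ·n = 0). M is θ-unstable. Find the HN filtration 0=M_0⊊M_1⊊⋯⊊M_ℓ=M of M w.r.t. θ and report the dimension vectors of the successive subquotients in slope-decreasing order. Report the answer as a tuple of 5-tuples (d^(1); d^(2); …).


Barcode: M ≅ I[1,1]^2, I[1,3], I[3,3], I[3,5]^2, I[4,5]. HN layers by μ_θ (6 steps, strictly decreasing):
  μ^(1)=31; μ^(2)=24; μ^(3)=-4; μ^(4)=-18; μ^(5)=-43/2; μ^(6)=-25

((0, 0, 0, 0, 3); (2, 0, 0, 0, 0); (1, 1, 1, 0, 0); (0, 0, 1, 0, 0); (0, 0, 2, 2, 0); (0, 0, 0, 1, 0))


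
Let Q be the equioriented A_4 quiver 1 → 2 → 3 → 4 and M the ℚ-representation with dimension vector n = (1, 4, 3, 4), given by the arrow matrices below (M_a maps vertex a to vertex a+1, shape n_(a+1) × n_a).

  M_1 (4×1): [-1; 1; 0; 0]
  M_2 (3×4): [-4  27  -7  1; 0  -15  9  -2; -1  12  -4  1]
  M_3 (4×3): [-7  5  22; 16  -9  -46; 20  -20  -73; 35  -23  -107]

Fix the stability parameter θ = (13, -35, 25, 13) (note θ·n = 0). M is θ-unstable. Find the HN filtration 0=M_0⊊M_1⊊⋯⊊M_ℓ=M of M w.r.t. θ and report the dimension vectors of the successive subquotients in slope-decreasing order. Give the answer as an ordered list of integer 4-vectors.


Via rank(M_{q-1}∘⋯∘M_p): M ≅ I[1,4], I[2,2], I[2,4]^2, I[4,4].
μ_θ-semistable layers: μ^(1)=19; μ^(2)=13; μ^(3)=-11; μ^(4)=-35

((0, 0, 3, 3); (0, 0, 0, 1); (1, 1, 0, 0); (0, 3, 0, 0))


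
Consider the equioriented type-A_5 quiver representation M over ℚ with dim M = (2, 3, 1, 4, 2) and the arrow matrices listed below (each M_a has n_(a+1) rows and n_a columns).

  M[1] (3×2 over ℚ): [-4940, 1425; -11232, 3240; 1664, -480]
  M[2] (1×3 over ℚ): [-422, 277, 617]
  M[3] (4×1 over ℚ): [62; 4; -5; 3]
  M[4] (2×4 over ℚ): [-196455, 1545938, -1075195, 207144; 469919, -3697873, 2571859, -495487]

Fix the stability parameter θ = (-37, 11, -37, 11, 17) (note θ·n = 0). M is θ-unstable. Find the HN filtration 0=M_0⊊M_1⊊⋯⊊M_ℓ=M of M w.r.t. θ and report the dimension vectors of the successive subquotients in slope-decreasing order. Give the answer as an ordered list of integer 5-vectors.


Via rank(M_{q-1}∘⋯∘M_p): M ≅ I[1,1], I[1,5], I[2,2]^2, I[4,4]^2, I[4,5].
μ_θ-semistable layers: μ^(1)=17; μ^(2)=11; μ^(3)=-13; μ^(4)=-37

((0, 0, 0, 0, 2); (0, 2, 0, 4, 0); (0, 1, 1, 0, 0); (2, 0, 0, 0, 0))


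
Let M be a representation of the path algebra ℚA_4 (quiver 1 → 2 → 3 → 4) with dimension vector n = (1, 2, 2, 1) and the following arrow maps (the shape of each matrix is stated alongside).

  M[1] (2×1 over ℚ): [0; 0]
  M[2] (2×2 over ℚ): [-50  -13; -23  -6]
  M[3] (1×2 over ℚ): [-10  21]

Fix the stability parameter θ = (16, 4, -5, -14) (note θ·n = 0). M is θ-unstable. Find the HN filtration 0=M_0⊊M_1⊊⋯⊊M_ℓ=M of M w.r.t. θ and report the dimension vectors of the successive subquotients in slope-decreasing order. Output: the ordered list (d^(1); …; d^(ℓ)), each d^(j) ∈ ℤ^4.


Interval decomposition of M: I[1,1], I[2,3], I[2,4].
HN type (ℓ=3): μ^(1)=16; μ^(2)=-1/2; μ^(3)=-5

((1, 0, 0, 0); (0, 1, 1, 0); (0, 1, 1, 1))


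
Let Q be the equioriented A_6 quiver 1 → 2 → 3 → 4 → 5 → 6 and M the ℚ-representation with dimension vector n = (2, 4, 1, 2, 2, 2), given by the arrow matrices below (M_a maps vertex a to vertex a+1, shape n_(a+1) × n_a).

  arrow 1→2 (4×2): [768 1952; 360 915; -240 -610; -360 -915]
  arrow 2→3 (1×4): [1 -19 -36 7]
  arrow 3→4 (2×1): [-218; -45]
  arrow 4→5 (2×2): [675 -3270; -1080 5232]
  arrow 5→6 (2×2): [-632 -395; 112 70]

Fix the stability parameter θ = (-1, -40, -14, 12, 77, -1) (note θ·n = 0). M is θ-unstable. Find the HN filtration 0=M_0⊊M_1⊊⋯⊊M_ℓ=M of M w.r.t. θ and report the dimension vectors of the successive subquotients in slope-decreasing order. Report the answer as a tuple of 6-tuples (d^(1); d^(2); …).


Interval decomposition of M: I[1,1], I[1,4], I[2,2]^3, I[4,5], I[5,6], I[6,6].
HN type (ℓ=7): μ^(1)=77; μ^(2)=38; μ^(3)=12; μ^(4)=-1; μ^(5)=-14; μ^(6)=-41/2; μ^(7)=-40

((0, 0, 0, 0, 1, 0); (0, 0, 0, 0, 1, 1); (0, 0, 0, 2, 0, 0); (1, 0, 0, 0, 0, 1); (0, 0, 1, 0, 0, 0); (1, 1, 0, 0, 0, 0); (0, 3, 0, 0, 0, 0))


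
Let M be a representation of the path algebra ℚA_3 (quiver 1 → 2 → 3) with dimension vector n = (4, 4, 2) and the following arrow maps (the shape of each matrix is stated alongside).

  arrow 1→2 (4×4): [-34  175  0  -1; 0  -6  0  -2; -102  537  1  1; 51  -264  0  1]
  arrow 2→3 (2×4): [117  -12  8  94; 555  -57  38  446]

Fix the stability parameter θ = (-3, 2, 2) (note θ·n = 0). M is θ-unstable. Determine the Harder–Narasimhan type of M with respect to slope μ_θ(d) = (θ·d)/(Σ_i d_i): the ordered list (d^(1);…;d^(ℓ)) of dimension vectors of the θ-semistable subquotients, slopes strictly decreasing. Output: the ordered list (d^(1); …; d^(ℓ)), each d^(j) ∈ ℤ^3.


Barcode: M ≅ I[1,1], I[1,2], I[1,3]^2, I[2,2]. HN layers by μ_θ (2 steps, strictly decreasing):
  μ^(1)=2; μ^(2)=-3

((0, 4, 2); (4, 0, 0))


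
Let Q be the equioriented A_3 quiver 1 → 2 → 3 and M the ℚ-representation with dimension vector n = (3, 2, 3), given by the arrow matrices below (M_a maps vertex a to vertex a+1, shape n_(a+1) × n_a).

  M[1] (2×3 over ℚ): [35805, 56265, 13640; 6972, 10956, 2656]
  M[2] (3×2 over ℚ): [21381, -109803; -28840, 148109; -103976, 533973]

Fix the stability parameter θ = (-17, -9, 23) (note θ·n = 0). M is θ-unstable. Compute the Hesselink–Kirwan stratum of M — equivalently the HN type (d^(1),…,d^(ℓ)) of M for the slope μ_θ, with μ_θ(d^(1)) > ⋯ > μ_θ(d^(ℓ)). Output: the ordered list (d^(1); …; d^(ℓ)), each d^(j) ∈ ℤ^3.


Barcode: M ≅ I[1,1]^2, I[1,3], I[2,3], I[3,3]. HN layers by μ_θ (3 steps, strictly decreasing):
  μ^(1)=23; μ^(2)=-9; μ^(3)=-17

((0, 0, 3); (0, 2, 0); (3, 0, 0))


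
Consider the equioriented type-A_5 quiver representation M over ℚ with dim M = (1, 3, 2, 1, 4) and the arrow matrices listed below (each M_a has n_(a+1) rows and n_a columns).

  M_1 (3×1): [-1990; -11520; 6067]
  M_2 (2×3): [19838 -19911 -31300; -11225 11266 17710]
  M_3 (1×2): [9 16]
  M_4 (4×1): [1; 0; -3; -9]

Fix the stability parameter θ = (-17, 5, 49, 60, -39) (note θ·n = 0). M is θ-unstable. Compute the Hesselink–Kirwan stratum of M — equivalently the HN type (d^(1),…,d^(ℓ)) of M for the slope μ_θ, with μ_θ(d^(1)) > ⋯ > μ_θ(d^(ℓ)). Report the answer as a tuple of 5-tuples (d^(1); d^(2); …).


Barcode: M ≅ I[1,2], I[2,3], I[2,5], I[5,5]^3. HN layers by μ_θ (5 steps, strictly decreasing):
  μ^(1)=49; μ^(2)=70/3; μ^(3)=5; μ^(4)=-17; μ^(5)=-39

((0, 0, 1, 0, 0); (0, 0, 1, 1, 1); (0, 3, 0, 0, 0); (1, 0, 0, 0, 0); (0, 0, 0, 0, 3))


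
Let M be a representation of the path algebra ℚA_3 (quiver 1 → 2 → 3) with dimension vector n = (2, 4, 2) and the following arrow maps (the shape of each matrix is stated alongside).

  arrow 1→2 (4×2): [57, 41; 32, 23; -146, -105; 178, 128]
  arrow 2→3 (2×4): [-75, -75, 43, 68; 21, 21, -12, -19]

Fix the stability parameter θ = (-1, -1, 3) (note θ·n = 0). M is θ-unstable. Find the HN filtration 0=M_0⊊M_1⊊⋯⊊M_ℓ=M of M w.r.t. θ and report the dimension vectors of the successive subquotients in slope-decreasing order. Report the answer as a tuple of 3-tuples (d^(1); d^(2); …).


Barcode: M ≅ I[1,3]^2, I[2,2]^2. HN layers by μ_θ (2 steps, strictly decreasing):
  μ^(1)=3; μ^(2)=-1

((0, 0, 2); (2, 4, 0))


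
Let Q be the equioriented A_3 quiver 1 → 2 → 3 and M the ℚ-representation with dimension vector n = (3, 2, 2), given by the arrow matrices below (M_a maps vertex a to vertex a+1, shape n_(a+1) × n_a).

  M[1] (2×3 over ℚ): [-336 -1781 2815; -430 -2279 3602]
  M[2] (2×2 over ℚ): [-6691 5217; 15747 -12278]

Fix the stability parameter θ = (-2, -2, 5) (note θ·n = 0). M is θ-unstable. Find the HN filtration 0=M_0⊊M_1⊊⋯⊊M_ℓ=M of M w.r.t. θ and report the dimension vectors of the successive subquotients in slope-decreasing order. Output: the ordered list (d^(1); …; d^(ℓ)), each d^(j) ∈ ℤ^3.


Barcode: M ≅ I[1,1], I[1,3]^2. HN layers by μ_θ (2 steps, strictly decreasing):
  μ^(1)=5; μ^(2)=-2

((0, 0, 2); (3, 2, 0))


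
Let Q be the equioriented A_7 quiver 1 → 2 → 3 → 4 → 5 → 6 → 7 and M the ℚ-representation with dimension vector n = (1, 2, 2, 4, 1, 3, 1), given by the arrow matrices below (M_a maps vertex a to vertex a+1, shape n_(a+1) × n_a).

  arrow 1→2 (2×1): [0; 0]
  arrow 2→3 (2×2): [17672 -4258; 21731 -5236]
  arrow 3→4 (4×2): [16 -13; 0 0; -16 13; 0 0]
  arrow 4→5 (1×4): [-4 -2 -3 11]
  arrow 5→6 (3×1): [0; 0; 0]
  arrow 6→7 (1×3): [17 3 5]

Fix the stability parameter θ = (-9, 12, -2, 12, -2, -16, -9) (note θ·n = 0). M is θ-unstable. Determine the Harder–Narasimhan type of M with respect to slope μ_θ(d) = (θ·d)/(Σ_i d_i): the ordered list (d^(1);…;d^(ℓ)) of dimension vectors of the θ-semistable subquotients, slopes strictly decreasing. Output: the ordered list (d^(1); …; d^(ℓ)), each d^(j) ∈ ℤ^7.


Via rank(M_{q-1}∘⋯∘M_p): M ≅ I[1,1], I[2,3], I[2,5], I[4,4]^3, I[6,6]^2, I[6,7].
μ_θ-semistable layers: μ^(1)=12; μ^(2)=5; μ^(3)=-9; μ^(4)=-16

((0, 0, 0, 3, 0, 0, 0); (0, 2, 2, 1, 1, 0, 0); (1, 0, 0, 0, 0, 0, 1); (0, 0, 0, 0, 0, 3, 0))


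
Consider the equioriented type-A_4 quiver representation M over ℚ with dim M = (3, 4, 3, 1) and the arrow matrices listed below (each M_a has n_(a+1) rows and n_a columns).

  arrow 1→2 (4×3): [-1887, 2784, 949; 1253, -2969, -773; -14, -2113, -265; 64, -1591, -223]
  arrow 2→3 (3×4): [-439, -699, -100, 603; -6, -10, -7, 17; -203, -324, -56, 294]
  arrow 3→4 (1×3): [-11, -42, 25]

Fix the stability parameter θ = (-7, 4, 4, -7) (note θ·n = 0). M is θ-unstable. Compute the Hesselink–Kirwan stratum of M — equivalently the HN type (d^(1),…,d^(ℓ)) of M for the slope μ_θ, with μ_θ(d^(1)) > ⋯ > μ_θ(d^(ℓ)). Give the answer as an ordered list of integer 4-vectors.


Interval decomposition of M: I[1,3]^2, I[1,4], I[2,2].
HN type (ℓ=3): μ^(1)=4; μ^(2)=1/3; μ^(3)=-7

((0, 3, 2, 0); (0, 1, 1, 1); (3, 0, 0, 0))


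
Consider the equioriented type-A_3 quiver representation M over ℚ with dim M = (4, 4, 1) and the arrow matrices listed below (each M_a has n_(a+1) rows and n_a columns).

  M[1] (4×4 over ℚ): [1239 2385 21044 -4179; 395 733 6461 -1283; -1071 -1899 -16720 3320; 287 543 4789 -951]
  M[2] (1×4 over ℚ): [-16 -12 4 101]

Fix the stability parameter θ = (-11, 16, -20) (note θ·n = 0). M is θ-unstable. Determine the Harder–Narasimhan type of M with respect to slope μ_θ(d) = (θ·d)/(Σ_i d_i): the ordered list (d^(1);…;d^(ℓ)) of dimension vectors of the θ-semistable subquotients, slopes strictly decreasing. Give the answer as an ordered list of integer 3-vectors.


Barcode: M ≅ I[1,2]^3, I[1,3]. HN layers by μ_θ (3 steps, strictly decreasing):
  μ^(1)=16; μ^(2)=-2; μ^(3)=-11

((0, 3, 0); (0, 1, 1); (4, 0, 0))


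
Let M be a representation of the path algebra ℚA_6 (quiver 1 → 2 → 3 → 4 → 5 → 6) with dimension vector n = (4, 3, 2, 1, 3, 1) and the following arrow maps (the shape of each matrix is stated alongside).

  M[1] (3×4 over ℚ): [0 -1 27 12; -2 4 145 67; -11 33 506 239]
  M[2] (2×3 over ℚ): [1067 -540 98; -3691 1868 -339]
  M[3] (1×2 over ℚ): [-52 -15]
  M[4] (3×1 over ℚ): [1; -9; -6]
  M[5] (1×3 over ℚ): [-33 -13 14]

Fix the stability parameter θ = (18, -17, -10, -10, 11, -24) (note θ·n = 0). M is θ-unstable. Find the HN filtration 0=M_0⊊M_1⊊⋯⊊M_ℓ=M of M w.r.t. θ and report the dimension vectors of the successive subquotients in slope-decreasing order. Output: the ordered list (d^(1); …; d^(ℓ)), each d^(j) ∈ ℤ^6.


Interval decomposition of M: I[1,1], I[1,2], I[1,3], I[1,5], I[5,5], I[5,6].
HN type (ℓ=6): μ^(1)=18; μ^(2)=11; μ^(3)=1/2; μ^(4)=-3; μ^(5)=-19/4; μ^(6)=-13/2

((1, 0, 0, 0, 0, 0); (0, 0, 0, 0, 2, 0); (1, 1, 0, 0, 0, 0); (1, 1, 1, 0, 0, 0); (1, 1, 1, 1, 0, 0); (0, 0, 0, 0, 1, 1))


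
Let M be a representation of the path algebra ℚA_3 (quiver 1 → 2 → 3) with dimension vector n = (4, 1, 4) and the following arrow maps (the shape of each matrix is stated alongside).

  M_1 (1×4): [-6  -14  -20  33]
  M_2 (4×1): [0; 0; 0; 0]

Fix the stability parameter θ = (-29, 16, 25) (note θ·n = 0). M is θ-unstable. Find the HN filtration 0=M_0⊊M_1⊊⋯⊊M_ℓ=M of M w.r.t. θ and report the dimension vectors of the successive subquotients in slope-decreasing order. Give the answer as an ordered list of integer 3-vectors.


Interval decomposition of M: I[1,1]^3, I[1,2], I[3,3]^4.
HN type (ℓ=3): μ^(1)=25; μ^(2)=16; μ^(3)=-29

((0, 0, 4); (0, 1, 0); (4, 0, 0))


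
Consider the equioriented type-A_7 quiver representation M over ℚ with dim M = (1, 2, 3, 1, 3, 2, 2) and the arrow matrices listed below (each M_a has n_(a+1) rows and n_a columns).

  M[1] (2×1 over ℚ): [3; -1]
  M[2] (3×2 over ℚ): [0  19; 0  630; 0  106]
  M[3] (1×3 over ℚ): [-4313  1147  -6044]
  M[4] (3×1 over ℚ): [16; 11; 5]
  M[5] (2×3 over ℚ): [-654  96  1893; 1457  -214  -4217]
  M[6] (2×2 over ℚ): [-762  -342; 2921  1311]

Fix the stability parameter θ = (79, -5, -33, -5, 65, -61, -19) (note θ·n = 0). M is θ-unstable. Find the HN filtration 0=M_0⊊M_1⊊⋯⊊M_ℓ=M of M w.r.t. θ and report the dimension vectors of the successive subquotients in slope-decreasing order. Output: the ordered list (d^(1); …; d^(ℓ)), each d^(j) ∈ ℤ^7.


Interval decomposition of M: I[1,6], I[2,2], I[3,3]^2, I[5,5], I[5,7], I[7,7].
HN type (ℓ=5): μ^(1)=65; μ^(2)=20/3; μ^(3)=-5; μ^(4)=-19; μ^(5)=-33

((0, 0, 0, 0, 1, 0, 0); (1, 1, 1, 1, 1, 1, 0); (0, 1, 0, 0, 1, 1, 1); (0, 0, 0, 0, 0, 0, 1); (0, 0, 2, 0, 0, 0, 0))


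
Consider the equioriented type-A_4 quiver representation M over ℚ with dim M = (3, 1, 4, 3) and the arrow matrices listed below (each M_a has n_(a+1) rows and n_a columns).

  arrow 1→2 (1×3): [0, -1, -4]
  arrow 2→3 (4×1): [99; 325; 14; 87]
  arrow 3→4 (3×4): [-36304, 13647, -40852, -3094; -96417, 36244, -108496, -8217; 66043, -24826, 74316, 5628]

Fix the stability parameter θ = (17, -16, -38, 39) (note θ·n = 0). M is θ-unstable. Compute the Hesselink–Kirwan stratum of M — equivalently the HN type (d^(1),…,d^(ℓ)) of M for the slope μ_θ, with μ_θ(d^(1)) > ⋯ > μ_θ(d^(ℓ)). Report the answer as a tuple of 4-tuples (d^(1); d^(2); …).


Via rank(M_{q-1}∘⋯∘M_p): M ≅ I[1,1]^2, I[1,4], I[3,3], I[3,4]^2.
μ_θ-semistable layers: μ^(1)=39; μ^(2)=17; μ^(3)=-37/3; μ^(4)=-38

((0, 0, 0, 3); (2, 0, 0, 0); (1, 1, 1, 0); (0, 0, 3, 0))


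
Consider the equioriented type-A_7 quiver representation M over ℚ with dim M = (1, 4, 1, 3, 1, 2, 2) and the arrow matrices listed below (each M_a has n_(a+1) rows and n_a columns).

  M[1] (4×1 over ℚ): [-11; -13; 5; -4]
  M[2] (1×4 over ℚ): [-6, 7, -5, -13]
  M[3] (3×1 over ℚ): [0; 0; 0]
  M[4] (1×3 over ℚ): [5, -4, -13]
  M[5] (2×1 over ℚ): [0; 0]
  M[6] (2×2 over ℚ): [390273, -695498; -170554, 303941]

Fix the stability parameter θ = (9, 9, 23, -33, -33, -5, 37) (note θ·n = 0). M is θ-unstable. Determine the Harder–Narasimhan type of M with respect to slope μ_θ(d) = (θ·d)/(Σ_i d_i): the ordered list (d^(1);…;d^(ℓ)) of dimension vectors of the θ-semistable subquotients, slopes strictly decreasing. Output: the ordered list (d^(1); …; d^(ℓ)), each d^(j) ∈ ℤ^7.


Via rank(M_{q-1}∘⋯∘M_p): M ≅ I[1,3], I[2,2]^3, I[4,4]^2, I[4,5], I[6,7]^2.
μ_θ-semistable layers: μ^(1)=37; μ^(2)=23; μ^(3)=9; μ^(4)=-5; μ^(5)=-33

((0, 0, 0, 0, 0, 0, 2); (0, 0, 1, 0, 0, 0, 0); (1, 4, 0, 0, 0, 0, 0); (0, 0, 0, 0, 0, 2, 0); (0, 0, 0, 3, 1, 0, 0))


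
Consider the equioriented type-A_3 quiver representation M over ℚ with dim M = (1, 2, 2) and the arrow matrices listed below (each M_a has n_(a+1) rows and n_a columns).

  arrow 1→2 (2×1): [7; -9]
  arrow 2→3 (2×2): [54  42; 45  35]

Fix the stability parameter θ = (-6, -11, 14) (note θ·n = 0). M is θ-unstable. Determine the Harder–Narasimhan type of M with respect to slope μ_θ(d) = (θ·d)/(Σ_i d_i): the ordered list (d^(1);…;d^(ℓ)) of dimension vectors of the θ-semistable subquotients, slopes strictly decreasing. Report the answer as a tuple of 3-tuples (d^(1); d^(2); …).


Barcode: M ≅ I[1,2], I[2,3], I[3,3]. HN layers by μ_θ (3 steps, strictly decreasing):
  μ^(1)=14; μ^(2)=-17/2; μ^(3)=-11

((0, 0, 2); (1, 1, 0); (0, 1, 0))


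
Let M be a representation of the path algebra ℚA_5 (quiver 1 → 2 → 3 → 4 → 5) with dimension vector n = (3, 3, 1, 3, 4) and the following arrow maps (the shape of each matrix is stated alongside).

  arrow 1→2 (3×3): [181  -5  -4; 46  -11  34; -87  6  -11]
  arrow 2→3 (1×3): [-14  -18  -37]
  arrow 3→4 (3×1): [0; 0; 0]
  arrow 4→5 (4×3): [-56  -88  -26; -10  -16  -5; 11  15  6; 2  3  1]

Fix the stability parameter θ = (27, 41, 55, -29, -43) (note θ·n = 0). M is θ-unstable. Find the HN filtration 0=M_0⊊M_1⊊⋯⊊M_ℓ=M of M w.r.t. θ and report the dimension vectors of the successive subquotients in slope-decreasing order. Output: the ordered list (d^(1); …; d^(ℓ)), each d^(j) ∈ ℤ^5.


Barcode: M ≅ I[1,2]^2, I[1,3], I[4,5]^3, I[5,5]. HN layers by μ_θ (5 steps, strictly decreasing):
  μ^(1)=55; μ^(2)=41; μ^(3)=27; μ^(4)=-36; μ^(5)=-43

((0, 0, 1, 0, 0); (0, 3, 0, 0, 0); (3, 0, 0, 0, 0); (0, 0, 0, 3, 3); (0, 0, 0, 0, 1))


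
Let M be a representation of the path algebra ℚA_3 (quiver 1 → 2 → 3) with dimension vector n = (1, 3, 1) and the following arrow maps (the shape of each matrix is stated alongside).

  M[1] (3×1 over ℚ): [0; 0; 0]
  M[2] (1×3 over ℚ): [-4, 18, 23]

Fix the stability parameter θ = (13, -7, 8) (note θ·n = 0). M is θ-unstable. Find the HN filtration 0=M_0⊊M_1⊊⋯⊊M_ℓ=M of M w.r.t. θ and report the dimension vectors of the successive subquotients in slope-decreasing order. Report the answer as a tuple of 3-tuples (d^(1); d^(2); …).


Via rank(M_{q-1}∘⋯∘M_p): M ≅ I[1,1], I[2,2]^2, I[2,3].
μ_θ-semistable layers: μ^(1)=13; μ^(2)=8; μ^(3)=-7

((1, 0, 0); (0, 0, 1); (0, 3, 0))


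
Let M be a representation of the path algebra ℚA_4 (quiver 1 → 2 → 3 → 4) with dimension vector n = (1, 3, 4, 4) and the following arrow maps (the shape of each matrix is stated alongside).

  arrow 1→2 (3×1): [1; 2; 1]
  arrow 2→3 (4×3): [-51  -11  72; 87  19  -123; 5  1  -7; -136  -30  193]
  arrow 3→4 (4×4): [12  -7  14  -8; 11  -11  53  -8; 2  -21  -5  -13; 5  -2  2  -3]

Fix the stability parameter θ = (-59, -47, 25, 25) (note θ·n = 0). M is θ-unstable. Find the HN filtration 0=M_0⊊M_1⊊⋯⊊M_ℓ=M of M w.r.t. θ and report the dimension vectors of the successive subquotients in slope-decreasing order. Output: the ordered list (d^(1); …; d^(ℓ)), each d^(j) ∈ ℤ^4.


Barcode: M ≅ I[1,4], I[2,4]^2, I[3,4]. HN layers by μ_θ (3 steps, strictly decreasing):
  μ^(1)=25; μ^(2)=-47; μ^(3)=-59

((0, 0, 4, 4); (0, 3, 0, 0); (1, 0, 0, 0))


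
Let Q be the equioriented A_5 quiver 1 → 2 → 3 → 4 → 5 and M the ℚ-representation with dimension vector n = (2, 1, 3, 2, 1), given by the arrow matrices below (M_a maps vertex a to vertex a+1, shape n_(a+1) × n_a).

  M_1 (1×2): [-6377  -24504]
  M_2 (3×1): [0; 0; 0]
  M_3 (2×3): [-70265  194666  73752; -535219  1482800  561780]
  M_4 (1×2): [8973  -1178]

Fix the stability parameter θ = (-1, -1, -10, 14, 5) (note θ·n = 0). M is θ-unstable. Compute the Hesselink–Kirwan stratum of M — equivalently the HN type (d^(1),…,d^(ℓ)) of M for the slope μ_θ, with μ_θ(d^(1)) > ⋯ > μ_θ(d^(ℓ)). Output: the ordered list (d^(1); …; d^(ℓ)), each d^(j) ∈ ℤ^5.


Via rank(M_{q-1}∘⋯∘M_p): M ≅ I[1,1], I[1,2], I[3,3], I[3,4], I[3,5].
μ_θ-semistable layers: μ^(1)=14; μ^(2)=19/2; μ^(3)=-1; μ^(4)=-10

((0, 0, 0, 1, 0); (0, 0, 0, 1, 1); (2, 1, 0, 0, 0); (0, 0, 3, 0, 0))


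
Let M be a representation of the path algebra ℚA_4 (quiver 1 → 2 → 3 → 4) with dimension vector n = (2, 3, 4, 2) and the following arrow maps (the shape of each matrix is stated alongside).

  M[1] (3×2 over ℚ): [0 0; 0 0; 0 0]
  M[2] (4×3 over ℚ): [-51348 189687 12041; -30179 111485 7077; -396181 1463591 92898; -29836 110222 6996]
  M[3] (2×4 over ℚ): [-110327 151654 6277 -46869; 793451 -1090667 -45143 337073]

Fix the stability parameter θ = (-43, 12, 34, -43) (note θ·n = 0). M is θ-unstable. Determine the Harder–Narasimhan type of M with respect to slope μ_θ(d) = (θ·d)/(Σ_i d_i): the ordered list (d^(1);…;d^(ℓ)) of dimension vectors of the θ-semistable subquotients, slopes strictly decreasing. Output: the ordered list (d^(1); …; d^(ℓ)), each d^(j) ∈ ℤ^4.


Barcode: M ≅ I[1,1]^2, I[2,3], I[2,4]^2, I[3,3]. HN layers by μ_θ (4 steps, strictly decreasing):
  μ^(1)=34; μ^(2)=12; μ^(3)=1; μ^(4)=-43

((0, 0, 2, 0); (0, 1, 0, 0); (0, 2, 2, 2); (2, 0, 0, 0))


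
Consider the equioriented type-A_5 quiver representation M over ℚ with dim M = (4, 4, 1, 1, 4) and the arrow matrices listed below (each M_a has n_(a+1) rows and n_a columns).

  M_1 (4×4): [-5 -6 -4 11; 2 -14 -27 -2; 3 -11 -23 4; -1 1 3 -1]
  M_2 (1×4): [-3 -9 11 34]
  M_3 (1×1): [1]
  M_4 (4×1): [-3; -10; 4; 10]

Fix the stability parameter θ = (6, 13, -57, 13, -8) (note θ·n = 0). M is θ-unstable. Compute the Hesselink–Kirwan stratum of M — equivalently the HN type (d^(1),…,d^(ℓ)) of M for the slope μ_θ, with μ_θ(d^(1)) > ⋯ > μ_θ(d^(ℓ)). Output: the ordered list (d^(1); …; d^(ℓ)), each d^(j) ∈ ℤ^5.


Interval decomposition of M: I[1,2]^3, I[1,5], I[5,5]^3.
HN type (ℓ=5): μ^(1)=13; μ^(2)=6; μ^(3)=5/2; μ^(4)=-8; μ^(5)=-38/3

((0, 3, 0, 0, 0); (3, 0, 0, 0, 0); (0, 0, 0, 1, 1); (0, 0, 0, 0, 3); (1, 1, 1, 0, 0))


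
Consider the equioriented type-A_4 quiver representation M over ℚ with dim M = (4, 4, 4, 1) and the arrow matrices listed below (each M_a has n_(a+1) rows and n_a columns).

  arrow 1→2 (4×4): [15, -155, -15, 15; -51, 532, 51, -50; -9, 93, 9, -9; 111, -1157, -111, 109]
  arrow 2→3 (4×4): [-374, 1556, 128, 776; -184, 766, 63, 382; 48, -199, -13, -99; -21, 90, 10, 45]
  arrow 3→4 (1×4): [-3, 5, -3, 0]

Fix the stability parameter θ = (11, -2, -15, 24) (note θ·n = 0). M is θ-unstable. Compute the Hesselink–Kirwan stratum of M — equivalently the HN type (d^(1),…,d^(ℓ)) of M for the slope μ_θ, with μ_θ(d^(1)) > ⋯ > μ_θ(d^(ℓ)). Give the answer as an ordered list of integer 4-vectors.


Barcode: M ≅ I[1,1]^2, I[1,3], I[1,4], I[2,3]^2. HN layers by μ_θ (4 steps, strictly decreasing):
  μ^(1)=24; μ^(2)=11; μ^(3)=-2; μ^(4)=-17/2

((0, 0, 0, 1); (2, 0, 0, 0); (2, 2, 2, 0); (0, 2, 2, 0))


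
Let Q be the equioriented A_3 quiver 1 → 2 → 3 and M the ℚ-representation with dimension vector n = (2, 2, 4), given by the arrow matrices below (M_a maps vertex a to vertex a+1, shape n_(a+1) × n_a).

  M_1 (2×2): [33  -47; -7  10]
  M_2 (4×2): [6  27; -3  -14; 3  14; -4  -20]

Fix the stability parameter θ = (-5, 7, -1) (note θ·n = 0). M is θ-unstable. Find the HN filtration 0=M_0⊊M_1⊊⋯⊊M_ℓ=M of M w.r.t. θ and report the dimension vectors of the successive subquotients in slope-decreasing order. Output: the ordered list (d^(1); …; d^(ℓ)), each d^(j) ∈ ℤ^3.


Interval decomposition of M: I[1,3]^2, I[3,3]^2.
HN type (ℓ=3): μ^(1)=3; μ^(2)=-1; μ^(3)=-5

((0, 2, 2); (0, 0, 2); (2, 0, 0))


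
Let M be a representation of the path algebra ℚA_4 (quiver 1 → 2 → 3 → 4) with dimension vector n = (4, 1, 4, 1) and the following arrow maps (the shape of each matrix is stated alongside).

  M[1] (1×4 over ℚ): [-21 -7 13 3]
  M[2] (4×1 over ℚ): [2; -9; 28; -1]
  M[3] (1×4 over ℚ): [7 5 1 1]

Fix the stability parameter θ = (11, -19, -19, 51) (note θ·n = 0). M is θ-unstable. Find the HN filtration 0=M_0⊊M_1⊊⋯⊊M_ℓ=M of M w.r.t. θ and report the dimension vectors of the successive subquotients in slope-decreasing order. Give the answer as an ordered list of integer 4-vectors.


Barcode: M ≅ I[1,1]^3, I[1,4], I[3,3]^3. HN layers by μ_θ (4 steps, strictly decreasing):
  μ^(1)=51; μ^(2)=11; μ^(3)=-9; μ^(4)=-19

((0, 0, 0, 1); (3, 0, 0, 0); (1, 1, 1, 0); (0, 0, 3, 0))
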